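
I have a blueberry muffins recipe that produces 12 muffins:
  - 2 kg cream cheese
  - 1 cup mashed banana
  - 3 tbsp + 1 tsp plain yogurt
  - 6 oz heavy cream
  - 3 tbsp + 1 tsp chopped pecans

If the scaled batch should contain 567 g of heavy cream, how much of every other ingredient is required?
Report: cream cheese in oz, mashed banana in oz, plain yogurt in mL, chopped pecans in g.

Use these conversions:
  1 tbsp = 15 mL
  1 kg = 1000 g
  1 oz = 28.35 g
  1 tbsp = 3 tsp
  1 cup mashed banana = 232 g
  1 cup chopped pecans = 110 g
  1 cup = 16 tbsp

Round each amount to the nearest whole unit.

The original recipe has 170.1 g of heavy cream, so the scaling factor is 567 ÷ 170.1 = 10/3.
cream cheese: 2 kg × 10/3 × 1000 g/kg ÷ 28.35 g/oz ≈ 235 oz
mashed banana: 1 cup × 10/3 × 232 g/cup ÷ 28.35 g/oz ≈ 27 oz
plain yogurt: (3 tbsp + 1 tsp = 10/3 tbsp) × 10/3 × 15 mL/tbsp ≈ 167 mL
chopped pecans: (3 tbsp + 1 tsp = 10/3 tbsp) × 10/3 ÷ 16 tbsp/cup × 110 g/cup ≈ 76 g

cream cheese: 235 oz; mashed banana: 27 oz; plain yogurt: 167 mL; chopped pecans: 76 g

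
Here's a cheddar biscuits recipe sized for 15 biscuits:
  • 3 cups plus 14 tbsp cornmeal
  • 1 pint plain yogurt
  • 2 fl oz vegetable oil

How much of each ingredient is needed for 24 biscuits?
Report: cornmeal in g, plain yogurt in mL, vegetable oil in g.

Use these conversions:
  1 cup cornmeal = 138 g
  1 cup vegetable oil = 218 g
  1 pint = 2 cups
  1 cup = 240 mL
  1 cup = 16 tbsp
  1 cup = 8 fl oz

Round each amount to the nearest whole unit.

Scaling factor: 24/15 = 8/5 = 1.6.
cornmeal: (3 cup + 14 tbsp = 3.875 cup) × 8/5 × 138 g/cup ≈ 856 g
plain yogurt: 1 pint × 8/5 × 2 cup/pint × 240 mL/cup = 768 mL
vegetable oil: 2 fl oz × 8/5 ÷ 8 fl oz/cup × 218 g/cup ≈ 87 g

cornmeal: 856 g; plain yogurt: 768 mL; vegetable oil: 87 g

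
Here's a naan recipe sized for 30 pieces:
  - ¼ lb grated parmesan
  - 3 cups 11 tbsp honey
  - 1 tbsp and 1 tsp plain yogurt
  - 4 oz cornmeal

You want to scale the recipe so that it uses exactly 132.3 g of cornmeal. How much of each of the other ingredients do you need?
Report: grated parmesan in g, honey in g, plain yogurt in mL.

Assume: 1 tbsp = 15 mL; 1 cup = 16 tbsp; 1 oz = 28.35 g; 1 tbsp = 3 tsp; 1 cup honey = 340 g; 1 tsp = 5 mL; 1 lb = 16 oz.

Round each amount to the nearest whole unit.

The original recipe has 113.4 g of cornmeal, so the scaling factor is 132.3 ÷ 113.4 = 7/6.
grated parmesan: 0.25 lb × 7/6 × 16 oz/lb × 28.35 g/oz ≈ 132 g
honey: (3 cup + 11 tbsp = 3.6875 cup) × 7/6 × 340 g/cup ≈ 1463 g
plain yogurt: (1 tbsp + 1 tsp = 4/3 tbsp) × 7/6 × 15 mL/tbsp ≈ 23 mL

grated parmesan: 132 g; honey: 1463 g; plain yogurt: 23 mL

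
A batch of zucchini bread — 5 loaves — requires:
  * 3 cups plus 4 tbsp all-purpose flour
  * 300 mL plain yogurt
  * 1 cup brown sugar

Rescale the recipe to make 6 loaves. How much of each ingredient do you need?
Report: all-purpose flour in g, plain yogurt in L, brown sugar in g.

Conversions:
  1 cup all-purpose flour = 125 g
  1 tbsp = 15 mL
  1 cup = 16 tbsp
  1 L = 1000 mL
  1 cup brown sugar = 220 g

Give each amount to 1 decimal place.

all-purpose flour: 487.5 g; plain yogurt: 0.4 L; brown sugar: 264.0 g

Scaling factor: 6/5 = 1.2.
all-purpose flour: (3 cup + 4 tbsp = 3.25 cup) × 6/5 × 125 g/cup = 487.5 g
plain yogurt: 300 mL × 6/5 ÷ 1000 mL/L ≈ 0.4 L
brown sugar: 1 cup × 6/5 × 220 g/cup = 264.0 g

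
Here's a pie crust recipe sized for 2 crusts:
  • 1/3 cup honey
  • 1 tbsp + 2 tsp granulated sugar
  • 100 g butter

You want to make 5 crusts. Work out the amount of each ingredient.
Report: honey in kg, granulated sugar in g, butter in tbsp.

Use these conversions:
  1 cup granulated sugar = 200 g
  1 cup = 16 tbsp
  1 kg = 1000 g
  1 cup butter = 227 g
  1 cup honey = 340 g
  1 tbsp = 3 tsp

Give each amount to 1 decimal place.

honey: 0.3 kg; granulated sugar: 52.1 g; butter: 17.6 tbsp

Scaling factor: 5/2 = 2.5.
honey: 1/3 cup × 5/2 × 340 g/cup ÷ 1000 g/kg ≈ 0.3 kg
granulated sugar: (1 tbsp + 2 tsp = 5/3 tbsp) × 5/2 ÷ 16 tbsp/cup × 200 g/cup ≈ 52.1 g
butter: 100 g × 5/2 ÷ 227 g/cup × 16 tbsp/cup ≈ 17.6 tbsp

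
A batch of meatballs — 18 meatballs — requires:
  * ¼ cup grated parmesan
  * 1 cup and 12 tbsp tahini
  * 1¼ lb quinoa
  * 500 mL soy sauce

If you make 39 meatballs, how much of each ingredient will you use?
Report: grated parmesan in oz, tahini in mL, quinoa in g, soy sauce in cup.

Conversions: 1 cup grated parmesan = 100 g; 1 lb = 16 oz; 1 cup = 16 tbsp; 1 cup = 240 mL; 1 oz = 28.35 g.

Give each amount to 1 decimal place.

grated parmesan: 1.9 oz; tahini: 910.0 mL; quinoa: 1228.5 g; soy sauce: 4.5 cup

Scaling factor: 39/18 = 13/6.
grated parmesan: 0.25 cup × 13/6 × 100 g/cup ÷ 28.35 g/oz ≈ 1.9 oz
tahini: (1 cup + 12 tbsp = 1.75 cup) × 13/6 × 240 mL/cup = 910.0 mL
quinoa: 1.25 lb × 13/6 × 16 oz/lb × 28.35 g/oz = 1228.5 g
soy sauce: 500 mL × 13/6 ÷ 240 mL/cup ≈ 4.5 cup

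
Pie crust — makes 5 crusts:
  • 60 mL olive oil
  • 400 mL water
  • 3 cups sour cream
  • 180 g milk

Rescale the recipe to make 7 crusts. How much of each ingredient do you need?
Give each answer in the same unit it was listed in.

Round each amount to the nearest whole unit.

Scaling factor: 7/5 = 1.4.
olive oil: 60 mL × 7/5 = 84 mL
water: 400 mL × 7/5 = 560 mL
sour cream: 3 cup × 7/5 ≈ 4 cup
milk: 180 g × 7/5 = 252 g

olive oil: 84 mL; water: 560 mL; sour cream: 4 cup; milk: 252 g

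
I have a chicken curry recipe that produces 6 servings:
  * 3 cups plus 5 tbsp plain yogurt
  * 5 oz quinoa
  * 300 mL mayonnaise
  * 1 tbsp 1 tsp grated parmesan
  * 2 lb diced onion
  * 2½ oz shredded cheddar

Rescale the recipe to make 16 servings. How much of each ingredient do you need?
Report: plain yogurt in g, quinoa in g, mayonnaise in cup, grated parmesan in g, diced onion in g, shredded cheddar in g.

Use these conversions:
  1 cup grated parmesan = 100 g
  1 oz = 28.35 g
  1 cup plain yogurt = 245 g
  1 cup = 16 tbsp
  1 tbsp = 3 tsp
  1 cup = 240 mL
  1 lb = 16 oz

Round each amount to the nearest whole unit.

plain yogurt: 2164 g; quinoa: 378 g; mayonnaise: 3 cup; grated parmesan: 22 g; diced onion: 2419 g; shredded cheddar: 189 g

Scaling factor: 16/6 = 8/3.
plain yogurt: (3 cup + 5 tbsp = 3.3125 cup) × 8/3 × 245 g/cup ≈ 2164 g
quinoa: 5 oz × 8/3 × 28.35 g/oz = 378 g
mayonnaise: 300 mL × 8/3 ÷ 240 mL/cup ≈ 3 cup
grated parmesan: (1 tbsp + 1 tsp = 4/3 tbsp) × 8/3 ÷ 16 tbsp/cup × 100 g/cup ≈ 22 g
diced onion: 2 lb × 8/3 × 16 oz/lb × 28.35 g/oz ≈ 2419 g
shredded cheddar: 2.5 oz × 8/3 × 28.35 g/oz = 189 g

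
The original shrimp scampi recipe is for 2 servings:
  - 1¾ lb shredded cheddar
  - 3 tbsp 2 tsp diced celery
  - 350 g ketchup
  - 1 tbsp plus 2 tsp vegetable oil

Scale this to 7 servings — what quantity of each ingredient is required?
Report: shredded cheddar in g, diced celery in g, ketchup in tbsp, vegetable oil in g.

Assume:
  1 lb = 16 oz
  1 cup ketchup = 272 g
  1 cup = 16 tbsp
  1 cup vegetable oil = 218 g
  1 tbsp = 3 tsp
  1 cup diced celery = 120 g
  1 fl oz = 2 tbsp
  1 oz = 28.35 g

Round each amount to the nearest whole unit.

shredded cheddar: 2778 g; diced celery: 96 g; ketchup: 72 tbsp; vegetable oil: 79 g

Scaling factor: 7/2 = 3.5.
shredded cheddar: 1.75 lb × 7/2 × 16 oz/lb × 28.35 g/oz ≈ 2778 g
diced celery: (3 tbsp + 2 tsp = 11/3 tbsp) × 7/2 ÷ 16 tbsp/cup × 120 g/cup ≈ 96 g
ketchup: 350 g × 7/2 ÷ 272 g/cup × 16 tbsp/cup ≈ 72 tbsp
vegetable oil: (1 tbsp + 2 tsp = 5/3 tbsp) × 7/2 ÷ 16 tbsp/cup × 218 g/cup ≈ 79 g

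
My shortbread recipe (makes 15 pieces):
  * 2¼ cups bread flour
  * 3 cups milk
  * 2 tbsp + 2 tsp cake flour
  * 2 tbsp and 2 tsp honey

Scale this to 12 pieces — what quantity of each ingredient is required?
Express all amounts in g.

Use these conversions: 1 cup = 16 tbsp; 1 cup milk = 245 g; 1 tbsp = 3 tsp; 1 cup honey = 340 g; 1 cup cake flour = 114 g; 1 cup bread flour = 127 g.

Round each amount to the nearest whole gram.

bread flour: 229 g; milk: 588 g; cake flour: 15 g; honey: 45 g

Scaling factor: 12/15 = 4/5 = 0.8.
bread flour: 2.25 cup × 4/5 × 127 g/cup ≈ 229 g
milk: 3 cup × 4/5 × 245 g/cup = 588 g
cake flour: (2 tbsp + 2 tsp = 8/3 tbsp) × 4/5 ÷ 16 tbsp/cup × 114 g/cup ≈ 15 g
honey: (2 tbsp + 2 tsp = 8/3 tbsp) × 4/5 ÷ 16 tbsp/cup × 340 g/cup ≈ 45 g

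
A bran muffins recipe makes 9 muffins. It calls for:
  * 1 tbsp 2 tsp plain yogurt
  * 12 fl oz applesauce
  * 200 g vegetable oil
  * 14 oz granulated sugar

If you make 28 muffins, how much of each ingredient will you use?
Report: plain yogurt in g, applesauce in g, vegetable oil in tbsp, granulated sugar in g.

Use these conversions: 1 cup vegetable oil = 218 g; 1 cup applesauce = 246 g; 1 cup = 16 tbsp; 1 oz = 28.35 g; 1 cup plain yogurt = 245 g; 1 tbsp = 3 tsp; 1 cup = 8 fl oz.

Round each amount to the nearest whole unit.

plain yogurt: 79 g; applesauce: 1148 g; vegetable oil: 46 tbsp; granulated sugar: 1235 g

Scaling factor: 28/9.
plain yogurt: (1 tbsp + 2 tsp = 5/3 tbsp) × 28/9 ÷ 16 tbsp/cup × 245 g/cup ≈ 79 g
applesauce: 12 fl oz × 28/9 ÷ 8 fl oz/cup × 246 g/cup = 1148 g
vegetable oil: 200 g × 28/9 ÷ 218 g/cup × 16 tbsp/cup ≈ 46 tbsp
granulated sugar: 14 oz × 28/9 × 28.35 g/oz ≈ 1235 g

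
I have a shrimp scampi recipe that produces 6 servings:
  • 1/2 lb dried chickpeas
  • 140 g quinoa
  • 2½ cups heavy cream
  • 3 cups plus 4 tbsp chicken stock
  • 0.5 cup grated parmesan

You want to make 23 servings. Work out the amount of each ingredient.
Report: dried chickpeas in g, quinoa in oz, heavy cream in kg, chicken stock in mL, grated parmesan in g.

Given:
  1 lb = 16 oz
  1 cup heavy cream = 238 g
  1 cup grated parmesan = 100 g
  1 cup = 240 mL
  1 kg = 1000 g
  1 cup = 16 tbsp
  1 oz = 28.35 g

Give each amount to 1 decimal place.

Scaling factor: 23/6.
dried chickpeas: 0.5 lb × 23/6 × 16 oz/lb × 28.35 g/oz = 869.4 g
quinoa: 140 g × 23/6 ÷ 28.35 g/oz ≈ 18.9 oz
heavy cream: 2.5 cup × 23/6 × 238 g/cup ÷ 1000 g/kg ≈ 2.3 kg
chicken stock: (3 cup + 4 tbsp = 3.25 cup) × 23/6 × 240 mL/cup = 2990.0 mL
grated parmesan: 0.5 cup × 23/6 × 100 g/cup ≈ 191.7 g

dried chickpeas: 869.4 g; quinoa: 18.9 oz; heavy cream: 2.3 kg; chicken stock: 2990.0 mL; grated parmesan: 191.7 g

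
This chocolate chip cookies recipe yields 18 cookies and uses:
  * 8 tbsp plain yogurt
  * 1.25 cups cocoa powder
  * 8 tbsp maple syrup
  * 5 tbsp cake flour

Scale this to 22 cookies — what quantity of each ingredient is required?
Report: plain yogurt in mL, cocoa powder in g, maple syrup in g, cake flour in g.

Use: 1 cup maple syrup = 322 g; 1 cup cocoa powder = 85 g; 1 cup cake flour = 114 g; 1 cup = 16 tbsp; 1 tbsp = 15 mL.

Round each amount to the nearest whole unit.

plain yogurt: 147 mL; cocoa powder: 130 g; maple syrup: 197 g; cake flour: 44 g

Scaling factor: 22/18 = 11/9.
plain yogurt: 8 tbsp × 11/9 × 15 mL/tbsp ≈ 147 mL
cocoa powder: 1.25 cup × 11/9 × 85 g/cup ≈ 130 g
maple syrup: 8 tbsp × 11/9 ÷ 16 tbsp/cup × 322 g/cup ≈ 197 g
cake flour: 5 tbsp × 11/9 ÷ 16 tbsp/cup × 114 g/cup ≈ 44 g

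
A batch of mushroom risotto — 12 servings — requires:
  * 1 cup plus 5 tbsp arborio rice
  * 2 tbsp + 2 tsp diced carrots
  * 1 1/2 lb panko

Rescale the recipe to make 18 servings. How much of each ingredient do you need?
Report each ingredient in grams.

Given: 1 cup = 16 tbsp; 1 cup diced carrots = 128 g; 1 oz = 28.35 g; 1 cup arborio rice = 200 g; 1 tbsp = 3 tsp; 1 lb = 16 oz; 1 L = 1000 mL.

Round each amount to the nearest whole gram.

Scaling factor: 18/12 = 3/2 = 1.5.
arborio rice: (1 cup + 5 tbsp = 1.3125 cup) × 3/2 × 200 g/cup ≈ 394 g
diced carrots: (2 tbsp + 2 tsp = 8/3 tbsp) × 3/2 ÷ 16 tbsp/cup × 128 g/cup = 32 g
panko: 1.5 lb × 3/2 × 16 oz/lb × 28.35 g/oz ≈ 1021 g

arborio rice: 394 g; diced carrots: 32 g; panko: 1021 g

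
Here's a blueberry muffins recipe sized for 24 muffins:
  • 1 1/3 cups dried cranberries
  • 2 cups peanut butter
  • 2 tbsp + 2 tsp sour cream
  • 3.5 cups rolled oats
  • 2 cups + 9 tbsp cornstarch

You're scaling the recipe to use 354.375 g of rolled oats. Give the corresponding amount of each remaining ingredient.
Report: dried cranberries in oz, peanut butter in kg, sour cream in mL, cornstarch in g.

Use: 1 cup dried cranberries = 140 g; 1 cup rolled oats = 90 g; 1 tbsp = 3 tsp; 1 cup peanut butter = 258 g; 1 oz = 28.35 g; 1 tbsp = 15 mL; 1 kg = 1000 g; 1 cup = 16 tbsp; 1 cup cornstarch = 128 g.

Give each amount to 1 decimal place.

The original recipe has 315 g of rolled oats, so the scaling factor is 354.375 ÷ 315 = 9/8 = 1.125.
dried cranberries: 4/3 cup × 9/8 × 140 g/cup ÷ 28.35 g/oz ≈ 7.4 oz
peanut butter: 2 cup × 9/8 × 258 g/cup ÷ 1000 g/kg ≈ 0.6 kg
sour cream: (2 tbsp + 2 tsp = 8/3 tbsp) × 9/8 × 15 mL/tbsp = 45.0 mL
cornstarch: (2 cup + 9 tbsp = 2.5625 cup) × 9/8 × 128 g/cup = 369.0 g

dried cranberries: 7.4 oz; peanut butter: 0.6 kg; sour cream: 45.0 mL; cornstarch: 369.0 g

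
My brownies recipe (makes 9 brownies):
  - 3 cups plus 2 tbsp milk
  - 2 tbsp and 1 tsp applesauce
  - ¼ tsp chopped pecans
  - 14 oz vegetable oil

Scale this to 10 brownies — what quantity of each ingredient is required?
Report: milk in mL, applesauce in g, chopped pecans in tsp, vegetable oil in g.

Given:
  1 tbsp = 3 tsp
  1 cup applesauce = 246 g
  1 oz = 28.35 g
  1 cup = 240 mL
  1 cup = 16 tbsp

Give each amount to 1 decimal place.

Scaling factor: 10/9.
milk: (3 cup + 2 tbsp = 3.125 cup) × 10/9 × 240 mL/cup ≈ 833.3 mL
applesauce: (2 tbsp + 1 tsp = 7/3 tbsp) × 10/9 ÷ 16 tbsp/cup × 246 g/cup ≈ 39.9 g
chopped pecans: 0.25 tsp × 10/9 ≈ 0.3 tsp
vegetable oil: 14 oz × 10/9 × 28.35 g/oz = 441.0 g

milk: 833.3 mL; applesauce: 39.9 g; chopped pecans: 0.3 tsp; vegetable oil: 441.0 g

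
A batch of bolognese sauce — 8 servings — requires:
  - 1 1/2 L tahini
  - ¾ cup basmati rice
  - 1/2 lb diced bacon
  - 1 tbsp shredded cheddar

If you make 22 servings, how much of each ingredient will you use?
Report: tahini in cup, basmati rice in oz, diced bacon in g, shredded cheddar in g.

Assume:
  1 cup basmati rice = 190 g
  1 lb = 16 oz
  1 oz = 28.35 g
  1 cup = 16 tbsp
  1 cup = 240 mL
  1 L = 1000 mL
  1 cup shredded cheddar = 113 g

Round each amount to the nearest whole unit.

tahini: 17 cup; basmati rice: 14 oz; diced bacon: 624 g; shredded cheddar: 19 g

Scaling factor: 22/8 = 11/4 = 2.75.
tahini: 1.5 L × 11/4 × 1000 mL/L ÷ 240 mL/cup ≈ 17 cup
basmati rice: 0.75 cup × 11/4 × 190 g/cup ÷ 28.35 g/oz ≈ 14 oz
diced bacon: 0.5 lb × 11/4 × 16 oz/lb × 28.35 g/oz ≈ 624 g
shredded cheddar: 1 tbsp × 11/4 ÷ 16 tbsp/cup × 113 g/cup ≈ 19 g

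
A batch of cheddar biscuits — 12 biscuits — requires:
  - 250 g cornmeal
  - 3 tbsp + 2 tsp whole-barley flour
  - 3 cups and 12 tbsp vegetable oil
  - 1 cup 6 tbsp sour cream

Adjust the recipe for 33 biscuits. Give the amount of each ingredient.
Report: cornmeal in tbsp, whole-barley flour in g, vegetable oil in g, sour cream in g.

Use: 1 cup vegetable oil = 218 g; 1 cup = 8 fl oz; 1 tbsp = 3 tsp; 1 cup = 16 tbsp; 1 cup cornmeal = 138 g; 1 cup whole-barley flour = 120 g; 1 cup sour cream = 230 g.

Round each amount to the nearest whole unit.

cornmeal: 80 tbsp; whole-barley flour: 76 g; vegetable oil: 2248 g; sour cream: 870 g

Scaling factor: 33/12 = 11/4 = 2.75.
cornmeal: 250 g × 11/4 ÷ 138 g/cup × 16 tbsp/cup ≈ 80 tbsp
whole-barley flour: (3 tbsp + 2 tsp = 11/3 tbsp) × 11/4 ÷ 16 tbsp/cup × 120 g/cup ≈ 76 g
vegetable oil: (3 cup + 12 tbsp = 3.75 cup) × 11/4 × 218 g/cup ≈ 2248 g
sour cream: (1 cup + 6 tbsp = 1.375 cup) × 11/4 × 230 g/cup ≈ 870 g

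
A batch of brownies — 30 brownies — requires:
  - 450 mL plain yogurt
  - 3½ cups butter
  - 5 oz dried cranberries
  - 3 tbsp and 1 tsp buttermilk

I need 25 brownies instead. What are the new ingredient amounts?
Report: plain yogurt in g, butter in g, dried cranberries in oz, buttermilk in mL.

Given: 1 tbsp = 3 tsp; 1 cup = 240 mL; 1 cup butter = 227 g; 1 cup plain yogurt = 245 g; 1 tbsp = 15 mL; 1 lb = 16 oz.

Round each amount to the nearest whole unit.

Scaling factor: 25/30 = 5/6.
plain yogurt: 450 mL × 5/6 ÷ 240 mL/cup × 245 g/cup ≈ 383 g
butter: 3.5 cup × 5/6 × 227 g/cup ≈ 662 g
dried cranberries: 5 oz × 5/6 ≈ 4 oz
buttermilk: (3 tbsp + 1 tsp = 10/3 tbsp) × 5/6 × 15 mL/tbsp ≈ 42 mL

plain yogurt: 383 g; butter: 662 g; dried cranberries: 4 oz; buttermilk: 42 mL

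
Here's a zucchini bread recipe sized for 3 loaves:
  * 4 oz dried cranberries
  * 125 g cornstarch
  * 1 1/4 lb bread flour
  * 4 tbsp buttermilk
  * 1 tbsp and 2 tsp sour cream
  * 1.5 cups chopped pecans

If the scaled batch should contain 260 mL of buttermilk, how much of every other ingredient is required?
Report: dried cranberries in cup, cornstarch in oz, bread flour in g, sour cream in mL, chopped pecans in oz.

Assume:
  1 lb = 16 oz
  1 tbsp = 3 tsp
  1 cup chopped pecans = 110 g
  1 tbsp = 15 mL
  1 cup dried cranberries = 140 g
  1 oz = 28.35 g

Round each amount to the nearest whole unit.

dried cranberries: 4 cup; cornstarch: 19 oz; bread flour: 2457 g; sour cream: 108 mL; chopped pecans: 25 oz

The original recipe has 60 mL of buttermilk, so the scaling factor is 260 ÷ 60 = 13/3.
dried cranberries: 4 oz × 13/3 × 28.35 g/oz ÷ 140 g/cup ≈ 4 cup
cornstarch: 125 g × 13/3 ÷ 28.35 g/oz ≈ 19 oz
bread flour: 1.25 lb × 13/3 × 16 oz/lb × 28.35 g/oz = 2457 g
sour cream: (1 tbsp + 2 tsp = 5/3 tbsp) × 13/3 × 15 mL/tbsp ≈ 108 mL
chopped pecans: 1.5 cup × 13/3 × 110 g/cup ÷ 28.35 g/oz ≈ 25 oz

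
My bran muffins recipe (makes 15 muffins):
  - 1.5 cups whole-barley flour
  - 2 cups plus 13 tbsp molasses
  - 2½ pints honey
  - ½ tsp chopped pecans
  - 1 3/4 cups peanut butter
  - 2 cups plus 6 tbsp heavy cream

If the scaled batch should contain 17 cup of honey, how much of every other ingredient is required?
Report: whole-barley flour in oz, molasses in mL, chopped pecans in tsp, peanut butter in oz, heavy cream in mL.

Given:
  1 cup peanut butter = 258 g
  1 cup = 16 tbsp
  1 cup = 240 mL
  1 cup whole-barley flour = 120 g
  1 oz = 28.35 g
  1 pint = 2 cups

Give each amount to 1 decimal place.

The original recipe has 5 cup of honey, so the scaling factor is 17 ÷ 5 = 17/5 = 3.4.
whole-barley flour: 1.5 cup × 17/5 × 120 g/cup ÷ 28.35 g/oz ≈ 21.6 oz
molasses: (2 cup + 13 tbsp = 2.8125 cup) × 17/5 × 240 mL/cup = 2295.0 mL
chopped pecans: 0.5 tsp × 17/5 = 1.7 tsp
peanut butter: 1.75 cup × 17/5 × 258 g/cup ÷ 28.35 g/oz ≈ 54.1 oz
heavy cream: (2 cup + 6 tbsp = 2.375 cup) × 17/5 × 240 mL/cup = 1938.0 mL

whole-barley flour: 21.6 oz; molasses: 2295.0 mL; chopped pecans: 1.7 tsp; peanut butter: 54.1 oz; heavy cream: 1938.0 mL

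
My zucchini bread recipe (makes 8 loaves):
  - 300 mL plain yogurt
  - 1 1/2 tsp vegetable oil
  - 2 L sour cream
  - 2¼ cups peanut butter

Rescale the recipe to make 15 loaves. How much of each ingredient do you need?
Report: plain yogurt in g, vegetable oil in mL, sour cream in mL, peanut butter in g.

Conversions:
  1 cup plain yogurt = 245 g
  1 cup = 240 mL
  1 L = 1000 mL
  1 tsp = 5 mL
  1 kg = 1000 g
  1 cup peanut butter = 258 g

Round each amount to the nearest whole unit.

plain yogurt: 574 g; vegetable oil: 14 mL; sour cream: 3750 mL; peanut butter: 1088 g

Scaling factor: 15/8 = 1.875.
plain yogurt: 300 mL × 15/8 ÷ 240 mL/cup × 245 g/cup ≈ 574 g
vegetable oil: 1.5 tsp × 15/8 × 5 mL/tsp ≈ 14 mL
sour cream: 2 L × 15/8 × 1000 mL/L = 3750 mL
peanut butter: 2.25 cup × 15/8 × 258 g/cup ≈ 1088 g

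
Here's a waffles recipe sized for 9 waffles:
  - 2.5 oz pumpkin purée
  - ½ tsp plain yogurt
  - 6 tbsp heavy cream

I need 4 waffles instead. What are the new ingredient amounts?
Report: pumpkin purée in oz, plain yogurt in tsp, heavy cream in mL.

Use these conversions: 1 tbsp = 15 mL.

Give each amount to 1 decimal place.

Scaling factor: 4/9.
pumpkin purée: 2.5 oz × 4/9 ≈ 1.1 oz
plain yogurt: 0.5 tsp × 4/9 ≈ 0.2 tsp
heavy cream: 6 tbsp × 4/9 × 15 mL/tbsp = 40.0 mL

pumpkin purée: 1.1 oz; plain yogurt: 0.2 tsp; heavy cream: 40.0 mL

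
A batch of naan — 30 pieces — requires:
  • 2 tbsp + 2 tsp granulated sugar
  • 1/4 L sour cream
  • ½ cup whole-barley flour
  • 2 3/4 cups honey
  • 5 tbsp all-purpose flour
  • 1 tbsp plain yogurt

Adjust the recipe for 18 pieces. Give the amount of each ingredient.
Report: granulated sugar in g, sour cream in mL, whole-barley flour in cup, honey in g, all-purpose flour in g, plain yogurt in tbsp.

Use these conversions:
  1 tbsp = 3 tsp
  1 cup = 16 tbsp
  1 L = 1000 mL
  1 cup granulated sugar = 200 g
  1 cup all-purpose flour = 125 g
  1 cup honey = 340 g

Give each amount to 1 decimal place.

granulated sugar: 20.0 g; sour cream: 150.0 mL; whole-barley flour: 0.3 cup; honey: 561.0 g; all-purpose flour: 23.4 g; plain yogurt: 0.6 tbsp

Scaling factor: 18/30 = 3/5 = 0.6.
granulated sugar: (2 tbsp + 2 tsp = 8/3 tbsp) × 3/5 ÷ 16 tbsp/cup × 200 g/cup = 20.0 g
sour cream: 0.25 L × 3/5 × 1000 mL/L = 150.0 mL
whole-barley flour: 0.5 cup × 3/5 = 0.3 cup
honey: 2.75 cup × 3/5 × 340 g/cup = 561.0 g
all-purpose flour: 5 tbsp × 3/5 ÷ 16 tbsp/cup × 125 g/cup ≈ 23.4 g
plain yogurt: 1 tbsp × 3/5 = 0.6 tbsp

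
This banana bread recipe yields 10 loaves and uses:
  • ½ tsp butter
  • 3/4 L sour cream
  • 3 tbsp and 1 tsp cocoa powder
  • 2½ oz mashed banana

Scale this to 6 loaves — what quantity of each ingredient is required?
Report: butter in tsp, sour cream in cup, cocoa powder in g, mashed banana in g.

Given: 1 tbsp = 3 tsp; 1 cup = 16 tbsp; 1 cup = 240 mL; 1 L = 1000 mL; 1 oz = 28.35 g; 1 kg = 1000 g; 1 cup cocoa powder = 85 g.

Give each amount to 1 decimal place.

butter: 0.3 tsp; sour cream: 1.9 cup; cocoa powder: 10.6 g; mashed banana: 42.5 g

Scaling factor: 6/10 = 3/5 = 0.6.
butter: 0.5 tsp × 3/5 = 0.3 tsp
sour cream: 0.75 L × 3/5 × 1000 mL/L ÷ 240 mL/cup ≈ 1.9 cup
cocoa powder: (3 tbsp + 1 tsp = 10/3 tbsp) × 3/5 ÷ 16 tbsp/cup × 85 g/cup ≈ 10.6 g
mashed banana: 2.5 oz × 3/5 × 28.35 g/oz ≈ 42.5 g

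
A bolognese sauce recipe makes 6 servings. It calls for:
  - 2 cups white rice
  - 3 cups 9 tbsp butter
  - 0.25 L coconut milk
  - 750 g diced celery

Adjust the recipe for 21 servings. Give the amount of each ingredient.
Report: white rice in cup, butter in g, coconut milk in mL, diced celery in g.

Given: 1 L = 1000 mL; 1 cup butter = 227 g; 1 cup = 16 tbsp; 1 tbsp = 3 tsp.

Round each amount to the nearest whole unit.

white rice: 7 cup; butter: 2830 g; coconut milk: 875 mL; diced celery: 2625 g

Scaling factor: 21/6 = 7/2 = 3.5.
white rice: 2 cup × 7/2 = 7 cup
butter: (3 cup + 9 tbsp = 3.5625 cup) × 7/2 × 227 g/cup ≈ 2830 g
coconut milk: 0.25 L × 7/2 × 1000 mL/L = 875 mL
diced celery: 750 g × 7/2 = 2625 g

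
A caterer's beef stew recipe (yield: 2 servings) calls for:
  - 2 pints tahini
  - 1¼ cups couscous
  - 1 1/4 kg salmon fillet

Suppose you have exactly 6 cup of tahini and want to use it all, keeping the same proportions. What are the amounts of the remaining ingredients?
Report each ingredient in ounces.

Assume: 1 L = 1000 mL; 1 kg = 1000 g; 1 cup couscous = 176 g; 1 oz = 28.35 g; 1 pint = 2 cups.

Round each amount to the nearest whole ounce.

The original recipe has 4 cup of tahini, so the scaling factor is 6 ÷ 4 = 3/2 = 1.5.
couscous: 1.25 cup × 3/2 × 176 g/cup ÷ 28.35 g/oz ≈ 12 oz
salmon fillet: 1.25 kg × 3/2 × 1000 g/kg ÷ 28.35 g/oz ≈ 66 oz

couscous: 12 oz; salmon fillet: 66 oz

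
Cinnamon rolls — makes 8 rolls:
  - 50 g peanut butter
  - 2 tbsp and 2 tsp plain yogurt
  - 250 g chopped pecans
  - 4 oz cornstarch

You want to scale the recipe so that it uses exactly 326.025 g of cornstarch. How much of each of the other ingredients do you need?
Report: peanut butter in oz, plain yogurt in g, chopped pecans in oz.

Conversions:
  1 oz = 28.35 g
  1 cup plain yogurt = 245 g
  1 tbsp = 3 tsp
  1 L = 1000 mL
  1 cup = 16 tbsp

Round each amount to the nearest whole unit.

The original recipe has 113.4 g of cornstarch, so the scaling factor is 326.025 ÷ 113.4 = 23/8 = 2.875.
peanut butter: 50 g × 23/8 ÷ 28.35 g/oz ≈ 5 oz
plain yogurt: (2 tbsp + 2 tsp = 8/3 tbsp) × 23/8 ÷ 16 tbsp/cup × 245 g/cup ≈ 117 g
chopped pecans: 250 g × 23/8 ÷ 28.35 g/oz ≈ 25 oz

peanut butter: 5 oz; plain yogurt: 117 g; chopped pecans: 25 oz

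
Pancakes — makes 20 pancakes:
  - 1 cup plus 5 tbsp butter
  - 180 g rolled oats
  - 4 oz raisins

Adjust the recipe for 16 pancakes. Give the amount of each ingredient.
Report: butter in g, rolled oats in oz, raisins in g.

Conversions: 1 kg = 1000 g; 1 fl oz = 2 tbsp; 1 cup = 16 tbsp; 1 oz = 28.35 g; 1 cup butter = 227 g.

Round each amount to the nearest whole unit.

Scaling factor: 16/20 = 4/5 = 0.8.
butter: (1 cup + 5 tbsp = 1.3125 cup) × 4/5 × 227 g/cup ≈ 238 g
rolled oats: 180 g × 4/5 ÷ 28.35 g/oz ≈ 5 oz
raisins: 4 oz × 4/5 × 28.35 g/oz ≈ 91 g

butter: 238 g; rolled oats: 5 oz; raisins: 91 g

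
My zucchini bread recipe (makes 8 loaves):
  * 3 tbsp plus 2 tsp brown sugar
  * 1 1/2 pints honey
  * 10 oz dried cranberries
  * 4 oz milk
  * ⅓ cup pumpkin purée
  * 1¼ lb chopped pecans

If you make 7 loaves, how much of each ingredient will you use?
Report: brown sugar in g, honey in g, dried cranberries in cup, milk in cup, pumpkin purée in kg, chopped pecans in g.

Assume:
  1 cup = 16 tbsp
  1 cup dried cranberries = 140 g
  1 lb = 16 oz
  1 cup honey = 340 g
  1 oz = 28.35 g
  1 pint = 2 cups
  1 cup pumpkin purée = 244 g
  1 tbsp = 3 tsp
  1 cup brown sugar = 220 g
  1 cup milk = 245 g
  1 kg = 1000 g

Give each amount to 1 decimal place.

brown sugar: 44.1 g; honey: 892.5 g; dried cranberries: 1.8 cup; milk: 0.4 cup; pumpkin purée: 0.1 kg; chopped pecans: 496.1 g

Scaling factor: 7/8 = 0.875.
brown sugar: (3 tbsp + 2 tsp = 11/3 tbsp) × 7/8 ÷ 16 tbsp/cup × 220 g/cup ≈ 44.1 g
honey: 1.5 pint × 7/8 × 2 cup/pint × 340 g/cup = 892.5 g
dried cranberries: 10 oz × 7/8 × 28.35 g/oz ÷ 140 g/cup ≈ 1.8 cup
milk: 4 oz × 7/8 × 28.35 g/oz ÷ 245 g/cup ≈ 0.4 cup
pumpkin purée: 1/3 cup × 7/8 × 244 g/cup ÷ 1000 g/kg ≈ 0.1 kg
chopped pecans: 1.25 lb × 7/8 × 16 oz/lb × 28.35 g/oz ≈ 496.1 g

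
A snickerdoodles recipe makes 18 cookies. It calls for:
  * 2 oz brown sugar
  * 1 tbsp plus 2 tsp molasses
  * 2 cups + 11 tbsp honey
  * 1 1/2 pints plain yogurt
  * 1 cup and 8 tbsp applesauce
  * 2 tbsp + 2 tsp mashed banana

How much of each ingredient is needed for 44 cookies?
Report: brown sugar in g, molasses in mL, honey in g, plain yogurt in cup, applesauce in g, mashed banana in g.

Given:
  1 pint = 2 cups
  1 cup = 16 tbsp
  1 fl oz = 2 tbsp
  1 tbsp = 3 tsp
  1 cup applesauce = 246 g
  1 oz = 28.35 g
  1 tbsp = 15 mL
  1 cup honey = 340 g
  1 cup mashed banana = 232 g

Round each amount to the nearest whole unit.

Scaling factor: 44/18 = 22/9.
brown sugar: 2 oz × 22/9 × 28.35 g/oz ≈ 139 g
molasses: (1 tbsp + 2 tsp = 5/3 tbsp) × 22/9 × 15 mL/tbsp ≈ 61 mL
honey: (2 cup + 11 tbsp = 2.6875 cup) × 22/9 × 340 g/cup ≈ 2234 g
plain yogurt: 1.5 pint × 22/9 × 2 cup/pint ≈ 7 cup
applesauce: (1 cup + 8 tbsp = 1.5 cup) × 22/9 × 246 g/cup = 902 g
mashed banana: (2 tbsp + 2 tsp = 8/3 tbsp) × 22/9 ÷ 16 tbsp/cup × 232 g/cup ≈ 95 g

brown sugar: 139 g; molasses: 61 mL; honey: 2234 g; plain yogurt: 7 cup; applesauce: 902 g; mashed banana: 95 g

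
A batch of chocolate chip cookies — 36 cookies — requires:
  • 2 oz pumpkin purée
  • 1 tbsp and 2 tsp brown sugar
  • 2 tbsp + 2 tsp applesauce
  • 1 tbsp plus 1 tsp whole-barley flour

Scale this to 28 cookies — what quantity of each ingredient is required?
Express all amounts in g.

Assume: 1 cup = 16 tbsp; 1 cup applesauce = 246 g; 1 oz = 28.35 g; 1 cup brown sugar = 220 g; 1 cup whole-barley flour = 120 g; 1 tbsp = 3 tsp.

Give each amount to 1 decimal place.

pumpkin purée: 44.1 g; brown sugar: 17.8 g; applesauce: 31.9 g; whole-barley flour: 7.8 g

Scaling factor: 28/36 = 7/9.
pumpkin purée: 2 oz × 7/9 × 28.35 g/oz = 44.1 g
brown sugar: (1 tbsp + 2 tsp = 5/3 tbsp) × 7/9 ÷ 16 tbsp/cup × 220 g/cup ≈ 17.8 g
applesauce: (2 tbsp + 2 tsp = 8/3 tbsp) × 7/9 ÷ 16 tbsp/cup × 246 g/cup ≈ 31.9 g
whole-barley flour: (1 tbsp + 1 tsp = 4/3 tbsp) × 7/9 ÷ 16 tbsp/cup × 120 g/cup ≈ 7.8 g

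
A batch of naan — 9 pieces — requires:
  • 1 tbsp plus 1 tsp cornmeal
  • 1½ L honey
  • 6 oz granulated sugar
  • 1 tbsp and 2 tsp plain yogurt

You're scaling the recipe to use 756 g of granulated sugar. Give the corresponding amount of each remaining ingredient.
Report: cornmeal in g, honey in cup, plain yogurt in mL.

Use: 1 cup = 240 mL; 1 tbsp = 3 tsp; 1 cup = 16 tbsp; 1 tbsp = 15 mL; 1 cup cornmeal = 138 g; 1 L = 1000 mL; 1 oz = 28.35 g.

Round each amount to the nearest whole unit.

The original recipe has 170.1 g of granulated sugar, so the scaling factor is 756 ÷ 170.1 = 40/9.
cornmeal: (1 tbsp + 1 tsp = 4/3 tbsp) × 40/9 ÷ 16 tbsp/cup × 138 g/cup ≈ 51 g
honey: 1.5 L × 40/9 × 1000 mL/L ÷ 240 mL/cup ≈ 28 cup
plain yogurt: (1 tbsp + 2 tsp = 5/3 tbsp) × 40/9 × 15 mL/tbsp ≈ 111 mL

cornmeal: 51 g; honey: 28 cup; plain yogurt: 111 mL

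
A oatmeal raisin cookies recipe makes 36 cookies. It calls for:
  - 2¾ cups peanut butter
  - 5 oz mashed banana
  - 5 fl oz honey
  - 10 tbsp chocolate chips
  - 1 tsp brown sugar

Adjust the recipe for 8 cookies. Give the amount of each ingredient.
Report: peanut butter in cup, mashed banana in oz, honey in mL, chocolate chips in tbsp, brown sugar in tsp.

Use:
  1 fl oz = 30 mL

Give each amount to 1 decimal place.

peanut butter: 0.6 cup; mashed banana: 1.1 oz; honey: 33.3 mL; chocolate chips: 2.2 tbsp; brown sugar: 0.2 tsp

Scaling factor: 8/36 = 2/9.
peanut butter: 2.75 cup × 2/9 ≈ 0.6 cup
mashed banana: 5 oz × 2/9 ≈ 1.1 oz
honey: 5 fl oz × 2/9 × 30 mL/fl oz ≈ 33.3 mL
chocolate chips: 10 tbsp × 2/9 ≈ 2.2 tbsp
brown sugar: 1 tsp × 2/9 ≈ 0.2 tsp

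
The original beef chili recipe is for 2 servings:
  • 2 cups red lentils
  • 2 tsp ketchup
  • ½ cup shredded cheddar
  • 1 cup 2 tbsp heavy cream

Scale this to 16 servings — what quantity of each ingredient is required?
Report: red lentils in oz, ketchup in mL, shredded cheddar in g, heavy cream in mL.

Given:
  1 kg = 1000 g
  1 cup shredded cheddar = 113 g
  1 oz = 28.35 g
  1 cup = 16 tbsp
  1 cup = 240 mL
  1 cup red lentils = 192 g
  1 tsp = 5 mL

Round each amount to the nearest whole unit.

red lentils: 108 oz; ketchup: 80 mL; shredded cheddar: 452 g; heavy cream: 2160 mL

Scaling factor: 16/2 = 8.
red lentils: 2 cup × 8 × 192 g/cup ÷ 28.35 g/oz ≈ 108 oz
ketchup: 2 tsp × 8 × 5 mL/tsp = 80 mL
shredded cheddar: 0.5 cup × 8 × 113 g/cup = 452 g
heavy cream: (1 cup + 2 tbsp = 1.125 cup) × 8 × 240 mL/cup = 2160 mL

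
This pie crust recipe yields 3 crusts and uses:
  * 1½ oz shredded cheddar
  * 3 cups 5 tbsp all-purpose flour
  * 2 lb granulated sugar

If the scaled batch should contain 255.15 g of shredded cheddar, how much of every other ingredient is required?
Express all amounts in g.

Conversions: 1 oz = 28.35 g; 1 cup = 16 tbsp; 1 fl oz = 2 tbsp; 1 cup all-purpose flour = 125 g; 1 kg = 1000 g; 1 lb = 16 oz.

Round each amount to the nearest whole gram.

The original recipe has 42.525 g of shredded cheddar, so the scaling factor is 255.15 ÷ 42.525 = 6.
all-purpose flour: (3 cup + 5 tbsp = 3.3125 cup) × 6 × 125 g/cup ≈ 2484 g
granulated sugar: 2 lb × 6 × 16 oz/lb × 28.35 g/oz ≈ 5443 g

all-purpose flour: 2484 g; granulated sugar: 5443 g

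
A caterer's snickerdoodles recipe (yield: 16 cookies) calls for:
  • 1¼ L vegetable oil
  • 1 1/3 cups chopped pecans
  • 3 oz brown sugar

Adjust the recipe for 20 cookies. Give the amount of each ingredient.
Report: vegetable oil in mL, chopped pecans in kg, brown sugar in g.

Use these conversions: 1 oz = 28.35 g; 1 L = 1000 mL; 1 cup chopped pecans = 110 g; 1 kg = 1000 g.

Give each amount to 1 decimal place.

Scaling factor: 20/16 = 5/4 = 1.25.
vegetable oil: 1.25 L × 5/4 × 1000 mL/L = 1562.5 mL
chopped pecans: 4/3 cup × 5/4 × 110 g/cup ÷ 1000 g/kg ≈ 0.2 kg
brown sugar: 3 oz × 5/4 × 28.35 g/oz ≈ 106.3 g

vegetable oil: 1562.5 mL; chopped pecans: 0.2 kg; brown sugar: 106.3 g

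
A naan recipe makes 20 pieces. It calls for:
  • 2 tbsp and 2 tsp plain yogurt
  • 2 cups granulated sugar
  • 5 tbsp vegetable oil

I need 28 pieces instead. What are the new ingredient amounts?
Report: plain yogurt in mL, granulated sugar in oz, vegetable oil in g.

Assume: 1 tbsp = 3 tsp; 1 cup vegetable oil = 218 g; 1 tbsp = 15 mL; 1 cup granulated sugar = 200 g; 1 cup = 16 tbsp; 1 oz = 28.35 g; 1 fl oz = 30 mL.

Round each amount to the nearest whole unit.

Scaling factor: 28/20 = 7/5 = 1.4.
plain yogurt: (2 tbsp + 2 tsp = 8/3 tbsp) × 7/5 × 15 mL/tbsp = 56 mL
granulated sugar: 2 cup × 7/5 × 200 g/cup ÷ 28.35 g/oz ≈ 20 oz
vegetable oil: 5 tbsp × 7/5 ÷ 16 tbsp/cup × 218 g/cup ≈ 95 g

plain yogurt: 56 mL; granulated sugar: 20 oz; vegetable oil: 95 g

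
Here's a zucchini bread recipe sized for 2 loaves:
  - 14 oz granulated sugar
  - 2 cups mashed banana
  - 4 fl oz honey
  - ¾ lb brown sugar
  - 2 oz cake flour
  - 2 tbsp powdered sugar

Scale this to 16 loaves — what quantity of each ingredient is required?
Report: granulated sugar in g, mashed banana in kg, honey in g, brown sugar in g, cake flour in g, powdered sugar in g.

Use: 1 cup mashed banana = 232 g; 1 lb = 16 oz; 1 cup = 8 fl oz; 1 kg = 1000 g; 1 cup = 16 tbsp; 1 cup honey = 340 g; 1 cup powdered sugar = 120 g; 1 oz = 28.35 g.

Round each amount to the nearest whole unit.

Scaling factor: 16/2 = 8.
granulated sugar: 14 oz × 8 × 28.35 g/oz ≈ 3175 g
mashed banana: 2 cup × 8 × 232 g/cup ÷ 1000 g/kg ≈ 4 kg
honey: 4 fl oz × 8 ÷ 8 fl oz/cup × 340 g/cup = 1360 g
brown sugar: 0.75 lb × 8 × 16 oz/lb × 28.35 g/oz ≈ 2722 g
cake flour: 2 oz × 8 × 28.35 g/oz ≈ 454 g
powdered sugar: 2 tbsp × 8 ÷ 16 tbsp/cup × 120 g/cup = 120 g

granulated sugar: 3175 g; mashed banana: 4 kg; honey: 1360 g; brown sugar: 2722 g; cake flour: 454 g; powdered sugar: 120 g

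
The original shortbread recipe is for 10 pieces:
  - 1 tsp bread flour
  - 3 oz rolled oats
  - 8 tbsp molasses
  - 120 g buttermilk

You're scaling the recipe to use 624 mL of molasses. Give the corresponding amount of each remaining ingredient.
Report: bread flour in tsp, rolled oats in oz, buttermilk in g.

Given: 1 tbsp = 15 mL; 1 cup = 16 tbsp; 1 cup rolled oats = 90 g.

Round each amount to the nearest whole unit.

The original recipe has 120 mL of molasses, so the scaling factor is 624 ÷ 120 = 26/5 = 5.2.
bread flour: 1 tsp × 26/5 ≈ 5 tsp
rolled oats: 3 oz × 26/5 ≈ 16 oz
buttermilk: 120 g × 26/5 = 624 g

bread flour: 5 tsp; rolled oats: 16 oz; buttermilk: 624 g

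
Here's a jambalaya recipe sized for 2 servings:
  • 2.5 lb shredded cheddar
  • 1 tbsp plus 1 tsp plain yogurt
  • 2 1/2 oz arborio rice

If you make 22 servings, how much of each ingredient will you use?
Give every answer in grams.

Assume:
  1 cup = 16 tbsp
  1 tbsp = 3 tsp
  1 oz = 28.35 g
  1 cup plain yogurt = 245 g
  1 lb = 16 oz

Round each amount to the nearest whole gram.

Scaling factor: 22/2 = 11.
shredded cheddar: 2.5 lb × 11 × 16 oz/lb × 28.35 g/oz = 12474 g
plain yogurt: (1 tbsp + 1 tsp = 4/3 tbsp) × 11 ÷ 16 tbsp/cup × 245 g/cup ≈ 225 g
arborio rice: 2.5 oz × 11 × 28.35 g/oz ≈ 780 g

shredded cheddar: 12474 g; plain yogurt: 225 g; arborio rice: 780 g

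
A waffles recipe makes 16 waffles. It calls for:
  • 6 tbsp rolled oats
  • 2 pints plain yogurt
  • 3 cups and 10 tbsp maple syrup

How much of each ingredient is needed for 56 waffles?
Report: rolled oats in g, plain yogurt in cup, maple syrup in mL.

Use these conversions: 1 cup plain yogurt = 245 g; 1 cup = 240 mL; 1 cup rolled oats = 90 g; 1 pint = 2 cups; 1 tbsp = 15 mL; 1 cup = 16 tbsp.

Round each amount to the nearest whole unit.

rolled oats: 118 g; plain yogurt: 14 cup; maple syrup: 3045 mL

Scaling factor: 56/16 = 7/2 = 3.5.
rolled oats: 6 tbsp × 7/2 ÷ 16 tbsp/cup × 90 g/cup ≈ 118 g
plain yogurt: 2 pint × 7/2 × 2 cup/pint = 14 cup
maple syrup: (3 cup + 10 tbsp = 3.625 cup) × 7/2 × 240 mL/cup = 3045 mL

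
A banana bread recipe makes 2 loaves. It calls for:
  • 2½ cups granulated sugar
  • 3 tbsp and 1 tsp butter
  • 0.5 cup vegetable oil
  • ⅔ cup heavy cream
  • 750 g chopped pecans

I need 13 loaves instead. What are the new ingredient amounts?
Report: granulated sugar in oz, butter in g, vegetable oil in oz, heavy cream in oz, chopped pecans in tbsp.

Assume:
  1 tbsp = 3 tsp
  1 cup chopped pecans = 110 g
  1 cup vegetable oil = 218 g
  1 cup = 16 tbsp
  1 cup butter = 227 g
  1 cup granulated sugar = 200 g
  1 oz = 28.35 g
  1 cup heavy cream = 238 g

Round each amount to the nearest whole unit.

granulated sugar: 115 oz; butter: 307 g; vegetable oil: 25 oz; heavy cream: 36 oz; chopped pecans: 709 tbsp

Scaling factor: 13/2 = 6.5.
granulated sugar: 2.5 cup × 13/2 × 200 g/cup ÷ 28.35 g/oz ≈ 115 oz
butter: (3 tbsp + 1 tsp = 10/3 tbsp) × 13/2 ÷ 16 tbsp/cup × 227 g/cup ≈ 307 g
vegetable oil: 0.5 cup × 13/2 × 218 g/cup ÷ 28.35 g/oz ≈ 25 oz
heavy cream: 2/3 cup × 13/2 × 238 g/cup ÷ 28.35 g/oz ≈ 36 oz
chopped pecans: 750 g × 13/2 ÷ 110 g/cup × 16 tbsp/cup ≈ 709 tbsp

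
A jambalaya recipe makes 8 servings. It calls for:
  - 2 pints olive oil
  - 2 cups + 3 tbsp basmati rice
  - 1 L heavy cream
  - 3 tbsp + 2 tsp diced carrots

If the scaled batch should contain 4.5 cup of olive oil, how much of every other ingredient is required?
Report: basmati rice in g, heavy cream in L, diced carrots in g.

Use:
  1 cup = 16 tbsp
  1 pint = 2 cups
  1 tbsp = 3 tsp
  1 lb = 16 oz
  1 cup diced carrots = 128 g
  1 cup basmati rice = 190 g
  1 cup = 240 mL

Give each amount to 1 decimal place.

The original recipe has 4 cup of olive oil, so the scaling factor is 4.5 ÷ 4 = 9/8 = 1.125.
basmati rice: (2 cup + 3 tbsp = 2.1875 cup) × 9/8 × 190 g/cup ≈ 467.6 g
heavy cream: 1 L × 9/8 ≈ 1.1 L
diced carrots: (3 tbsp + 2 tsp = 11/3 tbsp) × 9/8 ÷ 16 tbsp/cup × 128 g/cup = 33.0 g

basmati rice: 467.6 g; heavy cream: 1.1 L; diced carrots: 33.0 g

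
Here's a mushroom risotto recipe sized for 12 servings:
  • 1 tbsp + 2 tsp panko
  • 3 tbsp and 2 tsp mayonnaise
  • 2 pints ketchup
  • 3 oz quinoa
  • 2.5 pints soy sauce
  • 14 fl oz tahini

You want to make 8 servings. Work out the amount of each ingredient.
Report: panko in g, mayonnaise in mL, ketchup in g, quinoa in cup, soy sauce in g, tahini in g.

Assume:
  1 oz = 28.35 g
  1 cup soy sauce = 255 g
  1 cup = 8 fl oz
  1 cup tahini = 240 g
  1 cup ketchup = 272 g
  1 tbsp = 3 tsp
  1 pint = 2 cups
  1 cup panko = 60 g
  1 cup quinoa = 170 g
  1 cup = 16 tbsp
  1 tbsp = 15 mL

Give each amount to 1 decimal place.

panko: 4.2 g; mayonnaise: 36.7 mL; ketchup: 725.3 g; quinoa: 0.3 cup; soy sauce: 850.0 g; tahini: 280.0 g

Scaling factor: 8/12 = 2/3.
panko: (1 tbsp + 2 tsp = 5/3 tbsp) × 2/3 ÷ 16 tbsp/cup × 60 g/cup ≈ 4.2 g
mayonnaise: (3 tbsp + 2 tsp = 11/3 tbsp) × 2/3 × 15 mL/tbsp ≈ 36.7 mL
ketchup: 2 pint × 2/3 × 2 cup/pint × 272 g/cup ≈ 725.3 g
quinoa: 3 oz × 2/3 × 28.35 g/oz ÷ 170 g/cup ≈ 0.3 cup
soy sauce: 2.5 pint × 2/3 × 2 cup/pint × 255 g/cup = 850.0 g
tahini: 14 fl oz × 2/3 ÷ 8 fl oz/cup × 240 g/cup = 280.0 g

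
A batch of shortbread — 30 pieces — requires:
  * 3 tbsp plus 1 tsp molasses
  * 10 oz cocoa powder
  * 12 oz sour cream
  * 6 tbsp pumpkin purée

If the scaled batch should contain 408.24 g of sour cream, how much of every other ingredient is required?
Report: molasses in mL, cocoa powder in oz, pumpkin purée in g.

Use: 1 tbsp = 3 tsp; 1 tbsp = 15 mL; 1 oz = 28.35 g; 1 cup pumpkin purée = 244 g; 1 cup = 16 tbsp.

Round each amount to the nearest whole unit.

molasses: 60 mL; cocoa powder: 12 oz; pumpkin purée: 110 g

The original recipe has 340.2 g of sour cream, so the scaling factor is 408.24 ÷ 340.2 = 6/5 = 1.2.
molasses: (3 tbsp + 1 tsp = 10/3 tbsp) × 6/5 × 15 mL/tbsp = 60 mL
cocoa powder: 10 oz × 6/5 = 12 oz
pumpkin purée: 6 tbsp × 6/5 ÷ 16 tbsp/cup × 244 g/cup ≈ 110 g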